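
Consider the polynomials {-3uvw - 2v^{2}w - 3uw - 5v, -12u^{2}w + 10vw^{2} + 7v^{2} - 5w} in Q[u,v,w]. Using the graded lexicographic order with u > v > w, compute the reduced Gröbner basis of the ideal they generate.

f_1 = -3uvw - 2v^{2}w - 3uw - 5v, LT = uvw.
f_2 = -12u^{2}w + 10vw^{2} + 7v^{2} - 5w, LT = u^{2}w.

S(f_1,f_2): lcm = u^{2}vw. S = \tfrac{2}{3}uv^{2}w + \tfrac{5}{6}v^{2}w^{2} + u^{2}w + \tfrac{7}{12}v^{3} + \tfrac{5}{3}uv - \tfrac{5}{12}vw.
  reduce S modulo (f_1, f_2):
  remainder -\tfrac{4}{9}v^{3}w + \tfrac{5}{6}v^{2}w^{2} + \tfrac{7}{12}v^{3} + \tfrac{4}{9}v^{2}w + \tfrac{5}{6}vw^{2} + \tfrac{5}{3}uv + \tfrac{2}{3}uw - \tfrac{19}{36}v^{2} - \tfrac{5}{12}vw + \tfrac{10}{9}v - \tfrac{5}{12}w ≠ 0; add g_3 = -\tfrac{4}{9}v^{3}w + \tfrac{5}{6}v^{2}w^{2} + \tfrac{7}{12}v^{3} + \tfrac{4}{9}v^{2}w + \tfrac{5}{6}vw^{2} + \tfrac{5}{3}uv + \tfrac{2}{3}uw - \tfrac{19}{36}v^{2} - \tfrac{5}{12}vw + \tfrac{10}{9}v - \tfrac{5}{12}w to the basis.

S(f_1,g_3): lcm = uv^{3}w. S = \tfrac{15}{8}uv^{2}w^{2} + \tfrac{2}{3}v^{4}w + \tfrac{21}{16}uv^{3} + 2uv^{2}w + \tfrac{15}{8}uvw^{2} + \tfrac{15}{4}u^{2}v + \tfrac{3}{2}u^{2}w - \tfrac{19}{16}uv^{2} - \tfrac{15}{16}uvw + \tfrac{5}{3}v^{3} + \tfrac{5}{2}uv - \tfrac{15}{16}uw.
  reduce S modulo (f_1, f_2, g_3):
  remainder \tfrac{21}{16}uv^{3} + \tfrac{7}{8}v^{4} + \tfrac{15}{4}u^{2}v + \tfrac{21}{16}uv^{2} - \tfrac{25}{8}v^{2}w + \tfrac{25}{16}v ≠ 0; add g_4 = \tfrac{21}{16}uv^{3} + \tfrac{7}{8}v^{4} + \tfrac{15}{4}u^{2}v + \tfrac{21}{16}uv^{2} - \tfrac{25}{8}v^{2}w + \tfrac{25}{16}v to the basis.

The other S-polynomials (S(f_2,g_3), S(f_1,g_4), S(f_2,g_4), S(g_3,g_4)) all reduce to 0 modulo the current basis, so we have a Gröbner basis.

G = {uv^{3} + \tfrac{2}{3}v^{4} + \tfrac{20}{7}u^{2}v + uv^{2} - \tfrac{50}{21}v^{2}w + \tfrac{25}{21}v, v^{3}w - \tfrac{15}{8}v^{2}w^{2} - \tfrac{21}{16}v^{3} - v^{2}w - \tfrac{15}{8}vw^{2} - \tfrac{15}{4}uv - \tfrac{3}{2}uw + \tfrac{19}{16}v^{2} + \tfrac{15}{16}vw - \tfrac{5}{2}v + \tfrac{15}{16}w, u^{2}w - \tfrac{5}{6}vw^{2} - \tfrac{7}{12}v^{2} + \tfrac{5}{12}w, uvw + \tfrac{2}{3}v^{2}w + uw + \tfrac{5}{3}v}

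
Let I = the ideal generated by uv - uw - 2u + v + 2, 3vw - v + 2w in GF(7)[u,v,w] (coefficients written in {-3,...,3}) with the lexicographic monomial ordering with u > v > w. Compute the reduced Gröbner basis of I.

G = {uv - uw - 2u + v + 2, uw^2 - 3u + w + 3, vw + 2v + 3w}

This is the nonlinear analogue of row-reducing a linear system.

f_1 = uv - uw - 2u + v + 2, LT = uv.
f_2 = 3vw - v + 2w, LT = vw.

S(f_1,f_2): lcm = uvw. S = -2uv - uw^2 + 2uw + vw + 2w.
  leading term uv: subtract (-2)·f_1 from -2uv - uw^2 + 2uw + vw + 2w → -uw^2 + 3u + vw + 2v + 2w - 3
  leading term uw^2: no divisor's leading term divides it; move -uw^2 to the remainder.
  leading term u: no divisor's leading term divides it; move 3u to the remainder.
  leading term vw: subtract (-2)·f_2 from vw + 2v + 2w - 3 → -w - 3
  leading term w: no divisor's leading term divides it; move -w to the remainder.
  leading term 1: no divisor's leading term divides it; move -3 to the remainder.
  remainder -uw^2 + 3u - w - 3 ≠ 0; add g_3 = -uw^2 + 3u - w - 3 to the basis.

The other S-polynomials (S(f_1,g_3), S(f_2,g_3)) all reduce to 0 modulo the current basis, so we have a Gröbner basis.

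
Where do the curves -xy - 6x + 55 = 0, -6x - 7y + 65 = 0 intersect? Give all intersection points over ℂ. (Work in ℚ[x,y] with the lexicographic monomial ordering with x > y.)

Compute a lex Gröbner basis by Buchberger's algorithm.
f_1 = -xy - 6x + 55, LT = xy.
f_2 = -6x - 7y + 65, LT = x.

S(f_1,f_2): lcm = xy. S = 6x - 7/6y² + 65/6y - 55.
  reduce S modulo (f_1, f_2):
  remainder -7/6y² + 23/6y + 10 ≠ 0; add h_3 = -7/6y² + 23/6y + 10 to the basis.

The other S-polynomials (S(f_1,h_3), S(f_2,h_3)) all reduce to 0 modulo the current basis, so we have a Gröbner basis.
Inter-reduce: drop elements whose leading term is divisible by another's, tail-reduce, and make monic.
Reduced Gröbner basis: {x + 7/6y - 65/6, y² - 23/7y - 60/7}.

From the last basis element, y² - 23/7y - 60/7 = 0, so y takes values in {-12/7, 5}. Each choice, substituted upward through the basis, yields the corresponding point(s) of the solution set.
  y = -12/7: the earlier basis element becomes x - 77/6 = 0, giving x = 77/6 — point (77/6, -12/7).
  y = 5: the earlier basis element becomes x - 5 = 0, giving x = 5 — point (5, 5).
This is the nonlinear analogue of row-reducing a linear system.

{(77/6, -12/7), (5, 5)}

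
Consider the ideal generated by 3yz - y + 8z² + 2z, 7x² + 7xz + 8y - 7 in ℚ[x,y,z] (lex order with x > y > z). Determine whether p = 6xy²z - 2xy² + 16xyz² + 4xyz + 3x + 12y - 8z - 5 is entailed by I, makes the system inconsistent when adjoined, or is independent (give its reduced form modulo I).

First compute the reduced Gröbner basis of I by Buchberger's algorithm.
f_1 = 3yz - y + 8z² + 2z, LT = yz.
f_2 = 7x² + 7xz + 8y - 7, LT = x².

The S-polynomials (S(f_1,f_2)) all reduce to 0 modulo the current basis, so we have a Gröbner basis.
Inter-reduce: drop elements whose leading term is divisible by another's, tail-reduce, and make monic.
Reduced Gröbner basis: {x² + xz + 8/7y - 1, yz - ⅓y + 8/3z² + ⅔z}.
Label its elements g_1 = x² + xz + 8/7y - 1, g_2 = yz - ⅓y + 8/3z² + ⅔z.

Reduce p = 6xy²z - 2xy² + 16xyz² + 4xyz + 3x + 12y - 8z - 5 modulo G:
  leading term xy²z: subtract (6xy)·g_2 from 6xy²z - 2xy² + 16xyz² + 4xyz + 3x + 12y - 8z - 5 → 3x + 12y - 8z - 5
  leading term x: no divisor's leading term divides it; move 3x to the remainder.
  leading term y: no divisor's leading term divides it; move 12y to the remainder.
  leading term z: no divisor's leading term divides it; move -8z to the remainder.
  leading term 1: no divisor's leading term divides it; move -5 to the remainder.
  normal form = 3x + 12y - 8z - 5.
The normal form is nonzero, so p ∉ I. Since p minus its normal form lies in I, I + (p) = I + (r) where r = 3x + 12y - 8z - 5; decide whether this ideal is the whole ring.
Run Buchberger on G together with r (pairs among the g_i already reduce to 0 since G is a Gröbner basis):
g_1 = x² + xz + 8/7y - 1, LT = x².
g_2 = yz - ⅓y + 8/3z² + ⅔z, LT = yz.
r = 3x + 12y - 8z - 5, LT = x.

S(g_1,r): lcm = x². S = -4xy + 11/3xz + 5/3x + 8/7y - 1.
  leading term xy: subtract (-4/3y)·r from -4xy + 11/3xz + 5/3x + 8/7y - 1 → 11/3xz + 5/3x + 16y² - 32/3yz - 116/21y - 1
  leading term xz: subtract (11/9z)·r from 11/3xz + 5/3x + 16y² - 32/3yz - 116/21y - 1 → 5/3x + 16y² - 76/3yz - 116/21y + 88/9z² + 55/9z - 1
  leading term x: subtract (5/9)·r from 5/3x + 16y² - 76/3yz - 116/21y + 88/9z² + 55/9z - 1 → 16y² - 76/3yz - 256/21y + 88/9z² + 95/9z + 16/9
  leading term y²: no divisor's leading term divides it; move 16y² to the remainder.
  leading term yz: subtract (-76/3)·g_2 from -76/3yz - 256/21y + 88/9z² + 95/9z + 16/9 → -1300/63y + 232/3z² + 247/9z + 16/9
  leading term y: no divisor's leading term divides it; move -1300/63y to the remainder.
  leading term z²: no divisor's leading term divides it; move 232/3z² to the remainder.
  leading term z: no divisor's leading term divides it; move 247/9z to the remainder.
  leading term 1: no divisor's leading term divides it; move 16/9 to the remainder.
  remainder 16y² - 1300/63y + 232/3z² + 247/9z + 16/9 ≠ 0; add m_4 = 16y² - 1300/63y + 232/3z² + 247/9z + 16/9 to the basis.

S(g_2,m_4): lcm = y²z. S = -⅓y² + 8/3yz² + 493/252yz - 29/6z³ - 247/144z² - 1/9z.
  leading term y²: subtract (-1/48)·m_4 from -⅓y² + 8/3yz² + 493/252yz - 29/6z³ - 247/144z² - 1/9z → 8/3yz² + 493/252yz - 325/756y - 29/6z³ - 5/48z² + 199/432z + 1/27
  leading term yz²: subtract (8/3z)·g_2 from 8/3yz² + 493/252yz - 325/756y - 29/6z³ - 5/48z² + 199/432z + 1/27 → 239/84yz - 325/756y - 215/18z³ - 271/144z² + 199/432z + 1/27
  leading term yz: subtract (239/84)·g_2 from 239/84yz - 325/756y - 215/18z³ - 271/144z² + 199/432z + 1/27 → 14/27y - 215/18z³ - 9545/1008z² - 4343/3024z + 1/27
  leading term y: no divisor's leading term divides it; move 14/27y to the remainder.
  leading term z³: no divisor's leading term divides it; move -215/18z³ to the remainder.
  leading term z²: no divisor's leading term divides it; move -9545/1008z² to the remainder.
  leading term z: no divisor's leading term divides it; move -4343/3024z to the remainder.
  leading term 1: no divisor's leading term divides it; move 1/27 to the remainder.
  remainder 14/27y - 215/18z³ - 9545/1008z² - 4343/3024z + 1/27 ≠ 0; add m_5 = 14/27y - 215/18z³ - 9545/1008z² - 4343/3024z + 1/27 to the basis.

S(g_2,m_5): lcm = yz. S = -⅓y + 645/28z⁴ + 28635/1568z³ + 25573/4704z² + 25/42z.
  leading term y: subtract (-9/14)·m_5 from -⅓y + 645/28z⁴ + 28635/1568z³ + 25573/4704z² + 25/42z → 645/28z⁴ + 16595/1568z³ - 1531/2352z² - 1543/4704z + 1/42
  leading term z⁴: no divisor's leading term divides it; move 645/28z⁴ to the remainder.
  leading term z³: no divisor's leading term divides it; move 16595/1568z³ to the remainder.
  leading term z²: no divisor's leading term divides it; move -1531/2352z² to the remainder.
  leading term z: no divisor's leading term divides it; move -1543/4704z to the remainder.
  leading term 1: no divisor's leading term divides it; move 1/42 to the remainder.
  remainder 645/28z⁴ + 16595/1568z³ - 1531/2352z² - 1543/4704z + 1/42 ≠ 0; add m_6 = 645/28z⁴ + 16595/1568z³ - 1531/2352z² - 1543/4704z + 1/42 to the basis.

The other S-polynomials (S(g_1,g_2), S(g_2,r), S(g_1,m_4), S(r,m_4), S(g_1,m_5), S(r,m_5), S(m_4,m_5), S(g_1,m_6), S(g_2,m_6), S(r,m_6), S(m_4,m_6), S(m_5,m_6)) all reduce to 0 modulo the current basis, so we have a Gröbner basis.
Inter-reduce: drop elements whose leading term is divisible by another's, tail-reduce, and make monic.
Reduced Gröbner basis: {x + 645/7z³ + 28635/392z² + 9893/1176z - 41/21, y - 645/28z³ - 28635/1568z² - 4343/1568z + 1/14, z⁴ + 3319/7224z³ - 1531/54180z² - 1543/108360z + 2/1935}.
The reduced Gröbner basis of I + (p) is {x + 645/7z³ + 28635/392z² + 9893/1176z - 41/21, y - 645/28z³ - 28635/1568z² - 4343/1568z + 1/14, z⁴ + 3319/7224z³ - 1531/54180z² - 1543/108360z + 2/1935} ≠ {1}, a proper ideal, so the enlarged system stays consistent: p is independent of I, with normal form 3x + 12y - 8z - 5.

6xy²z - 2xy² + 16xyz² + 4xyz + 3x + 12y - 8z - 5 is independent of I; its normal form modulo I is 3x + 12y - 8z - 5.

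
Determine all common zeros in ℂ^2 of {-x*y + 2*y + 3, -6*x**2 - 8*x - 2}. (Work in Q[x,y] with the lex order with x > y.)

{(-1/3, -9/7), (-1, -1)}

Compute a lex Gröbner basis by Buchberger's algorithm.
f_1 = -x*y + 2*y + 3, LT = x*y.
f_2 = -6*x**2 - 8*x - 2, LT = x**2.

S(f_1,f_2): lcm = x**2*y. S = -10/3*x*y - 3*x - 1/3*y.
  leading term x*y: subtract (10/3)·f_1 from -10/3*x*y - 3*x - 1/3*y → -3*x - 7*y - 10
  leading term x: no divisor's leading term divides it; move -3*x to the remainder.
  leading term y: no divisor's leading term divides it; move -7*y to the remainder.
  leading term 1: no divisor's leading term divides it; move -10 to the remainder.
  remainder -3*x - 7*y - 10 ≠ 0; add h_3 = -3*x - 7*y - 10 to the basis.

S(f_1,h_3): lcm = x*y. S = -7/3*y**2 - 16/3*y - 3.
  leading term y**2: no divisor's leading term divides it; move -7/3*y**2 to the remainder.
  leading term y: no divisor's leading term divides it; move -16/3*y to the remainder.
  leading term 1: no divisor's leading term divides it; move -3 to the remainder.
  remainder -7/3*y**2 - 16/3*y - 3 ≠ 0; add h_4 = -7/3*y**2 - 16/3*y - 3 to the basis.

S(f_2,h_3): lcm = x**2. S = -7/3*x*y - 2*x + 1/3.
  leading term x*y: subtract (7/3)·f_1 from -7/3*x*y - 2*x + 1/3 → -2*x - 14/3*y - 20/3
  leading term x: subtract (2/3)·h_3 from -2*x - 14/3*y - 20/3 → 0
  remainder 0.

S(f_1,h_4): lcm = x*y**2. S = -16/7*x*y - 9/7*x - 2*y**2 - 3*y.
  leading term x*y: subtract (16/7)·f_1 from -16/7*x*y - 9/7*x - 2*y**2 - 3*y → -9/7*x - 2*y**2 - 53/7*y - 48/7
  leading term x: subtract (3/7)·h_3 from -9/7*x - 2*y**2 - 53/7*y - 48/7 → -2*y**2 - 32/7*y - 18/7
  leading term y**2: subtract (6/7)·h_4 from -2*y**2 - 32/7*y - 18/7 → 0
  remainder 0.

S(f_2,h_4): leading monomials are coprime, so the S-polynomial reduces to 0 (Buchberger's first criterion).
S(h_3,h_4): leading monomials are coprime, so the S-polynomial reduces to 0 (Buchberger's first criterion).
Every S-polynomial of the final basis reduces to 0, so we have a Gröbner basis.
Inter-reduce: drop elements whose leading term is divisible by another's, tail-reduce, and make monic.
Reduced Gröbner basis: {x + 7/3*y + 10/3, y**2 + 16/7*y + 9/7}.

A lex Gröbner basis eliminates variables successively. Here y**2 + 16/7*y + 9/7 depends only on y, with roots {-9/7, -1}; lifting each root through the earlier basis elements recovers the full solutions.
  y = -9/7: the earlier basis element becomes x + 1/3 = 0, giving x = -1/3 — point (-1/3, -9/7).
  y = -1: the earlier basis element becomes x + 1 = 0, giving x = -1 — point (-1, -1).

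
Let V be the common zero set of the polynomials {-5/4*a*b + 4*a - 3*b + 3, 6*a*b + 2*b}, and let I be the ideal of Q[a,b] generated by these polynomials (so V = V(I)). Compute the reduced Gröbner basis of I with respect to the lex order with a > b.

G = {a - 31/48*b + 3/4, b**2 - 20/31*b}

f_1 = -5/4*a*b + 4*a - 3*b + 3, LT = a*b.
f_2 = 6*a*b + 2*b, LT = a*b.

S(f_1,f_2): lcm = a*b. S = -16/5*a + 31/15*b - 12/5.
  leading term a: no divisor's leading term divides it; move -16/5*a to the remainder.
  leading term b: no divisor's leading term divides it; move 31/15*b to the remainder.
  leading term 1: no divisor's leading term divides it; move -12/5 to the remainder.
  remainder -16/5*a + 31/15*b - 12/5 ≠ 0; add g_3 = -16/5*a + 31/15*b - 12/5 to the basis.

S(f_1,g_3): lcm = a*b. S = -16/5*a + 31/48*b**2 + 33/20*b - 12/5.
  leading term a: subtract (1)·g_3 from -16/5*a + 31/48*b**2 + 33/20*b - 12/5 → 31/48*b**2 - 5/12*b
  leading term b**2: no divisor's leading term divides it; move 31/48*b**2 to the remainder.
  leading term b: no divisor's leading term divides it; move -5/12*b to the remainder.
  remainder 31/48*b**2 - 5/12*b ≠ 0; add g_4 = 31/48*b**2 - 5/12*b to the basis.

S(f_2,g_3): lcm = a*b. S = 31/48*b**2 - 5/12*b.
  leading term b**2: subtract (1)·g_4 from 31/48*b**2 - 5/12*b → 0
  remainder 0.

S(f_1,g_4): lcm = a*b**2. S = -396/155*a*b + 12/5*b**2 - 12/5*b.
  leading term a*b: subtract (1584/775)·f_1 from -396/155*a*b + 12/5*b**2 - 12/5*b → -6336/775*a + 12/5*b**2 + 2892/775*b - 4752/775
  leading term a: subtract (396/155)·g_3 from -6336/775*a + 12/5*b**2 + 2892/775*b - 4752/775 → 12/5*b**2 - 48/31*b
  leading term b**2: subtract (576/155)·g_4 from 12/5*b**2 - 48/31*b → 0
  remainder 0.

S(f_2,g_4): lcm = a*b**2. S = 20/31*a*b + 1/3*b**2.
  leading term a*b: subtract (-16/31)·f_1 from 20/31*a*b + 1/3*b**2 → 64/31*a + 1/3*b**2 - 48/31*b + 48/31
  leading term a: subtract (-20/31)·g_3 from 64/31*a + 1/3*b**2 - 48/31*b + 48/31 → 1/3*b**2 - 20/93*b
  leading term b**2: subtract (16/31)·g_4 from 1/3*b**2 - 20/93*b → 0
  remainder 0.

S(g_3,g_4): leading monomials are coprime, so the S-polynomial reduces to 0 (Buchberger's first criterion).
Every S-polynomial of the final basis reduces to 0, so we have a Gröbner basis.
Inter-reduce: drop elements whose leading term is divisible by another's, tail-reduce, and make monic.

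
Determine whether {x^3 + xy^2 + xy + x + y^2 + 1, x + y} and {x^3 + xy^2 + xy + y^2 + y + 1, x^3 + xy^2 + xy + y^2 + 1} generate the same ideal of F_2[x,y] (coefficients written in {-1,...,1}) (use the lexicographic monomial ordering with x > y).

No, the ideals differ.

Two ideals are equal iff their reduced Gröbner bases coincide (the reduced basis is unique for a fixed ordering).
Buchberger on the first generating set:
f_1 = x^3 + xy^2 + xy + x + y^2 + 1, LT = x^3.
f_2 = x + y, LT = x.

S(f_1,f_2): lcm = x^3. S = x^2y + xy^2 + xy + x + y^2 + 1.
  leading term x^2y: subtract (xy)·f_2 from x^2y + xy^2 + xy + x + y^2 + 1 → xy + x + y^2 + 1
  leading term xy: subtract (y)·f_2 from xy + x + y^2 + 1 → x + 1
  leading term x: subtract (1)·f_2 from x + 1 → y + 1
  leading term y: no divisor's leading term divides it; move y to the remainder.
  leading term 1: no divisor's leading term divides it; move 1 to the remainder.
  remainder y + 1 ≠ 0; add g_3 = y + 1 to the basis.

The other S-polynomials (S(f_1,g_3), S(f_2,g_3)) all reduce to 0 modulo the current basis, so we have a Gröbner basis.
Inter-reduce: drop elements whose leading term is divisible by another's, tail-reduce, and make monic.
Reduced Gröbner basis: {x + 1, y + 1}.

Buchberger on the second generating set:
h_1 = x^3 + xy^2 + xy + y^2 + y + 1, LT = x^3.
h_2 = x^3 + xy^2 + xy + y^2 + 1, LT = x^3.

S(h_1,h_2): lcm = x^3. S = y.
  leading term y: no divisor's leading term divides it; move y to the remainder.
  remainder y ≠ 0; add k_3 = y to the basis.

The other S-polynomials (S(h_1,k_3), S(h_2,k_3)) all reduce to 0 modulo the current basis, so we have a Gröbner basis.
Inter-reduce: drop elements whose leading term is divisible by another's, tail-reduce, and make monic.
Reduced Gröbner basis: {x^3 + 1, y}.

The bases are distinct; the ideals are different.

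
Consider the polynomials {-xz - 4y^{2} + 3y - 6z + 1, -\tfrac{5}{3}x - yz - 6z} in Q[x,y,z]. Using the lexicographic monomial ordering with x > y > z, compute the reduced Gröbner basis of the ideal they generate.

f_1 = -xz - 4y^{2} + 3y - 6z + 1, LT = xz.
f_2 = -\tfrac{5}{3}x - yz - 6z, LT = x.

S(f_1,f_2): lcm = xz. S = 4y^{2} - \tfrac{3}{5}yz^{2} - 3y - \tfrac{18}{5}z^{2} + 6z - 1.
  leading term y^{2}: no divisor's leading term divides it; move 4y^{2} to the remainder.
  leading term yz^{2}: no divisor's leading term divides it; move -\tfrac{3}{5}yz^{2} to the remainder.
  leading term y: no divisor's leading term divides it; move -3y to the remainder.
  leading term z^{2}: no divisor's leading term divides it; move -\tfrac{18}{5}z^{2} to the remainder.
  leading term z: no divisor's leading term divides it; move 6z to the remainder.
  leading term 1: no divisor's leading term divides it; move -1 to the remainder.
  remainder 4y^{2} - \tfrac{3}{5}yz^{2} - 3y - \tfrac{18}{5}z^{2} + 6z - 1 ≠ 0; add g_3 = 4y^{2} - \tfrac{3}{5}yz^{2} - 3y - \tfrac{18}{5}z^{2} + 6z - 1 to the basis.

The other S-polynomials (S(f_1,g_3), S(f_2,g_3)) all reduce to 0 modulo the current basis, so we have a Gröbner basis.
Inter-reduce: drop elements whose leading term is divisible by another's, tail-reduce, and make monic.

G = {x + \tfrac{3}{5}yz + \tfrac{18}{5}z, y^{2} - \tfrac{3}{20}yz^{2} - \tfrac{3}{4}y - \tfrac{9}{10}z^{2} + \tfrac{3}{2}z - \tfrac{1}{4}}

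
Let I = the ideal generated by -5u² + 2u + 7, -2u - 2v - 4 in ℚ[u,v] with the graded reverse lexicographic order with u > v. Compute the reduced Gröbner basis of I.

G = {v² + 22/5v + 17/5, u + v + 2}

f_1 = -5u² + 2u + 7, LT = u².
f_2 = -2u - 2v - 4, LT = u.

S(f_1,f_2): lcm = u². S = -uv - 12/5u - 7/5.
  reduce S modulo (f_1, f_2):
  remainder v² + 22/5v + 17/5 ≠ 0; add g_3 = v² + 22/5v + 17/5 to the basis.

The other S-polynomials (S(f_1,g_3), S(f_2,g_3)) all reduce to 0 modulo the current basis, so we have a Gröbner basis.
Inter-reduce: drop elements whose leading term is divisible by another's, tail-reduce, and make monic.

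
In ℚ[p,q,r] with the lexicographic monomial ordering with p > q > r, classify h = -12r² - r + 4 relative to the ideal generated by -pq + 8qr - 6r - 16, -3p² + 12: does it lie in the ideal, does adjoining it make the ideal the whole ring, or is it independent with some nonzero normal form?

-12r² - r + 4 is independent of I; its normal form modulo I is -12r² - r + 4.

First compute the reduced Gröbner basis of I by Buchberger's algorithm.
f_1 = -pq + 8qr - 6r - 16, LT = pq.
f_2 = -3p² + 12, LT = p².

S(f_1,f_2): lcm = p²q. S = -8pqr + 6pr + 16p + 4q.
  leading term pqr: subtract (8r)·f_1 from -8pqr + 6pr + 16p + 4q → 6pr + 16p - 64qr² + 4q + 48r² + 128r
  leading term pr: no divisor's leading term divides it; move 6pr to the remainder.
  leading term p: no divisor's leading term divides it; move 16p to the remainder.
  leading term qr²: no divisor's leading term divides it; move -64qr² to the remainder.
  leading term q: no divisor's leading term divides it; move 4q to the remainder.
  leading term r²: no divisor's leading term divides it; move 48r² to the remainder.
  leading term r: no divisor's leading term divides it; move 128r to the remainder.
  remainder 6pr + 16p - 64qr² + 4q + 48r² + 128r ≠ 0; add k_3 = 6pr + 16p - 64qr² + 4q + 48r² + 128r to the basis.

S(f_1,k_3): lcm = pqr. S = -8/3pq + 32/3q²r² - ⅔q² - 16qr² - 64/3qr + 6r² + 16r.
  leading term pq: subtract (8/3)·f_1 from -8/3pq + 32/3q²r² - ⅔q² - 16qr² - 64/3qr + 6r² + 16r → 32/3q²r² - ⅔q² - 16qr² - 128/3qr + 6r² + 32r + 128/3
  leading term q²r²: no divisor's leading term divides it; move 32/3q²r² to the remainder.
  leading term q²: no divisor's leading term divides it; move -⅔q² to the remainder.
  leading term qr²: no divisor's leading term divides it; move -16qr² to the remainder.
  leading term qr: no divisor's leading term divides it; move -128/3qr to the remainder.
  leading term r²: no divisor's leading term divides it; move 6r² to the remainder.
  leading term r: no divisor's leading term divides it; move 32r to the remainder.
  leading term 1: no divisor's leading term divides it; move 128/3 to the remainder.
  remainder 32/3q²r² - ⅔q² - 16qr² - 128/3qr + 6r² + 32r + 128/3 ≠ 0; add k_4 = 32/3q²r² - ⅔q² - 16qr² - 128/3qr + 6r² + 32r + 128/3 to the basis.

The other S-polynomials (S(f_2,k_3), S(f_1,k_4), S(f_2,k_4), S(k_3,k_4)) all reduce to 0 modulo the current basis, so we have a Gröbner basis.
Inter-reduce: drop elements whose leading term is divisible by another's, tail-reduce, and make monic.
Reduced Gröbner basis: {p² - 4, pq - 8qr + 6r + 16, pr + 8/3p - 32/3qr² + ⅔q + 8r² + 64/3r, q²r² - 1/16q² - 3/2qr² - 4qr + 9/16r² + 3r + 4}.
Label its elements g_1 = p² - 4, g_2 = pq - 8qr + 6r + 16, g_3 = pr + 8/3p - 32/3qr² + ⅔q + 8r² + 64/3r, g_4 = q²r² - 1/16q² - 3/2qr² - 4qr + 9/16r² + 3r + 4.

Reduce h = -12r² - r + 4 modulo G:
  leading term r²: no divisor's leading term divides it; move -12r² to the remainder.
  leading term r: no divisor's leading term divides it; move -r to the remainder.
  leading term 1: no divisor's leading term divides it; move 4 to the remainder.
  normal form = -12r² - r + 4.
The normal form is nonzero, so h ∉ I. Since h minus its normal form lies in I, I + (h) = I + (n) where n = -12r² - r + 4; decide whether this ideal is the whole ring.
Run Buchberger on G together with n (pairs among the g_i already reduce to 0 since G is a Gröbner basis):
g_1 = p² - 4, LT = p².
g_2 = pq - 8qr + 6r + 16, LT = pq.
g_3 = pr + 8/3p - 32/3qr² + ⅔q + 8r² + 64/3r, LT = pr.
g_4 = q²r² - 1/16q² - 3/2qr² - 4qr + 9/16r² + 3r + 4, LT = q²r².
n = -12r² - r + 4, LT = r².

S(g_3,n): lcm = pr². S = 31/12pr + ⅓p - 32/3qr³ + ⅔qr + 8r³ + 64/3r².
  leading term pr: subtract (31/12)·g_3 from 31/12pr + ⅓p - 32/3qr³ + ⅔qr + 8r³ + 64/3r² → -59/9p - 32/3qr³ + 248/9qr² + ⅔qr - 31/18q + 8r³ + ⅔r² - 496/9r
  leading term p: no divisor's leading term divides it; move -59/9p to the remainder.
  leading term qr³: subtract (8/9qr)·n from -32/3qr³ + 248/9qr² + ⅔qr - 31/18q + 8r³ + ⅔r² - 496/9r → 256/9qr² - 26/9qr - 31/18q + 8r³ + ⅔r² - 496/9r
  leading term qr²: subtract (-64/27q)·n from 256/9qr² - 26/9qr - 31/18q + 8r³ + ⅔r² - 496/9r → -142/27qr + 419/54q + 8r³ + ⅔r² - 496/9r
  leading term qr: no divisor's leading term divides it; move -142/27qr to the remainder.
  leading term q: no divisor's leading term divides it; move 419/54q to the remainder.
  leading term r³: subtract (-⅔r)·n from 8r³ + ⅔r² - 496/9r → -472/9r
  leading term r: no divisor's leading term divides it; move -472/9r to the remainder.
  remainder -59/9p - 142/27qr + 419/54q - 472/9r ≠ 0; add m_6 = -59/9p - 142/27qr + 419/54q - 472/9r to the basis.

S(g_4,n): lcm = q²r². S = -1/12q²r + 13/48q² - 3/2qr² - 4qr + 9/16r² + 3r + 4.
  leading term q²r: no divisor's leading term divides it; move -1/12q²r to the remainder.
  leading term q²: no divisor's leading term divides it; move 13/48q² to the remainder.
  leading term qr²: subtract (⅛q)·n from -3/2qr² - 4qr + 9/16r² + 3r + 4 → -31/8qr - ½q + 9/16r² + 3r + 4
  leading term qr: no divisor's leading term divides it; move -31/8qr to the remainder.
  leading term q: no divisor's leading term divides it; move -½q to the remainder.
  leading term r²: subtract (-3/64)·n from 9/16r² + 3r + 4 → 189/64r + 67/16
  leading term r: no divisor's leading term divides it; move 189/64r to the remainder.
  leading term 1: no divisor's leading term divides it; move 67/16 to the remainder.
  remainder -1/12q²r + 13/48q² - 31/8qr - ½q + 189/64r + 67/16 ≠ 0; add m_7 = -1/12q²r + 13/48q² - 31/8qr - ½q + 189/64r + 67/16 to the basis.

S(g_2,m_6): lcm = pq. S = -142/177q²r + 419/354q² - 16qr + 6r + 16.
  leading term q²r: subtract (568/59)·m_7 from -142/177q²r + 419/354q² - 16qr + 6r + 16 → -84/59q² + 1257/59qr + 284/59q - 10587/472r - 2869/118
  leading term q²: no divisor's leading term divides it; move -84/59q² to the remainder.
  leading term qr: no divisor's leading term divides it; move 1257/59qr to the remainder.
  leading term q: no divisor's leading term divides it; move 284/59q to the remainder.
  leading term r: no divisor's leading term divides it; move -10587/472r to the remainder.
  leading term 1: no divisor's leading term divides it; move -2869/118 to the remainder.
  remainder -84/59q² + 1257/59qr + 284/59q - 10587/472r - 2869/118 ≠ 0; add m_8 = -84/59q² + 1257/59qr + 284/59q - 10587/472r - 2869/118 to the basis.

The other S-polynomials (S(g_1,g_2), S(g_1,g_3), S(g_1,g_4), S(g_1,n), S(g_2,g_3), S(g_2,g_4), S(g_2,n), S(g_3,g_4), S(g_1,m_6), S(g_3,m_6), S(g_4,m_6), S(n,m_6), S(g_1,m_7), S(g_2,m_7), S(g_3,m_7), S(g_4,m_7), S(n,m_7), S(m_6,m_7), S(g_1,m_8), S(g_2,m_8), S(g_3,m_8), S(g_4,m_8), S(n,m_8), S(m_6,m_8), S(m_7,m_8)) all reduce to 0 modulo the current basis, so we have a Gröbner basis.
Inter-reduce: drop elements whose leading term is divisible by another's, tail-reduce, and make monic.
Reduced Gröbner basis: {p + 142/177qr - 419/354q + 8r, q² - 419/28qr - 71/21q + 3529/224r + 2869/168, r² + 1/12r - ⅓}.
The reduced Gröbner basis of I + (h) is {p + 142/177qr - 419/354q + 8r, q² - 419/28qr - 71/21q + 3529/224r + 2869/168, r² + 1/12r - ⅓} ≠ {1}, a proper ideal, so the enlarged system stays consistent: h is independent of I, with normal form -12r² - r + 4.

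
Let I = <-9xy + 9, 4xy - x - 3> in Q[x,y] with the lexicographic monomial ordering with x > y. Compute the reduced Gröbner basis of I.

f_1 = -9xy + 9, LT = xy.
f_2 = 4xy - x - 3, LT = xy.

S(f_1,f_2): lcm = xy. S = 1/4x - 1/4.
  leading term x: no divisor's leading term divides it; move 1/4x to the remainder.
  leading term 1: no divisor's leading term divides it; move -1/4 to the remainder.
  remainder 1/4x - 1/4 ≠ 0; add g_3 = 1/4x - 1/4 to the basis.

S(f_1,g_3): lcm = xy. S = y - 1.
  leading term y: no divisor's leading term divides it; move y to the remainder.
  leading term 1: no divisor's leading term divides it; move -1 to the remainder.
  remainder y - 1 ≠ 0; add g_4 = y - 1 to the basis.

The other S-polynomials (S(f_2,g_3), S(f_1,g_4), S(f_2,g_4), S(g_3,g_4)) all reduce to 0 modulo the current basis, so we have a Gröbner basis.
Inter-reduce: drop elements whose leading term is divisible by another's, tail-reduce, and make monic.

G = {x - 1, y - 1}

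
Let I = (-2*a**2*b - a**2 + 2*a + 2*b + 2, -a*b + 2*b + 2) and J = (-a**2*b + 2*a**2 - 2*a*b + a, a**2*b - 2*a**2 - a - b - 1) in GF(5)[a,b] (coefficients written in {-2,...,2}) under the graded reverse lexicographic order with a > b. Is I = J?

For a fixed monomial order, each ideal has a unique reduced Gröbner basis; comparing bases decides equality.
Buchberger on the first generating set:
f_1 = -2*a**2*b - a**2 + 2*a + 2*b + 2, LT = a**2*b.
f_2 = -a*b + 2*b + 2, LT = a*b.

S(f_1,f_2): lcm = a**2*b. S = -2*a**2 + 2*a*b + a - b - 1.
  reduce S modulo (f_1, f_2):
  remainder -2*a**2 + a - 2*b - 2 ≠ 0; add g_3 = -2*a**2 + a - 2*b - 2 to the basis.

S(f_1,g_3): lcm = a**2*b. S = -2*a**2 - 2*a*b - b**2 - a - 2*b - 1.
  reduce S modulo (f_1, f_2, g_3):
  remainder -b**2 - 2*a + b + 2 ≠ 0; add g_4 = -b**2 - 2*a + b + 2 to the basis.

The other S-polynomials (S(f_2,g_3), S(f_1,g_4), S(f_2,g_4), S(g_3,g_4)) all reduce to 0 modulo the current basis, so we have a Gröbner basis.
Inter-reduce: drop elements whose leading term is divisible by another's, tail-reduce, and make monic.
Reduced Gröbner basis: {a**2 + 2*a + b + 1, a*b - 2*b - 2, b**2 + 2*a - b - 2}.

Buchberger on the second generating set:
h_1 = -a**2*b + 2*a**2 - 2*a*b + a, LT = a**2*b.
h_2 = a**2*b - 2*a**2 - a - b - 1, LT = a**2*b.

S(h_1,h_2): lcm = a**2*b. S = 2*a*b + b + 1.
  reduce S modulo (h_1, h_2):
  remainder 2*a*b + b + 1 ≠ 0; add k_3 = 2*a*b + b + 1 to the basis.

S(h_1,k_3): lcm = a**2*b. S = -2*a**2 - a*b + a.
  reduce S modulo (h_1, h_2, k_3):
  remainder -2*a**2 + a - 2*b - 2 ≠ 0; add k_4 = -2*a**2 + a - 2*b - 2 to the basis.

S(h_1,k_4): lcm = a**2*b. S = -2*a**2 - b**2 - a - b.
  reduce S modulo (h_1, h_2, k_3, k_4):
  remainder -b**2 - 2*a + b + 2 ≠ 0; add k_5 = -b**2 - 2*a + b + 2 to the basis.

The other S-polynomials (S(h_2,k_3), S(h_2,k_4), S(k_3,k_4), S(h_1,k_5), S(h_2,k_5), S(k_3,k_5), S(k_4,k_5)) all reduce to 0 modulo the current basis, so we have a Gröbner basis.
Inter-reduce: drop elements whose leading term is divisible by another's, tail-reduce, and make monic.
Reduced Gröbner basis: {a**2 + 2*a + b + 1, a*b - 2*b - 2, b**2 + 2*a - b - 2}.

The two bases agree; hence the ideals are identical.

Yes, the ideals are equal.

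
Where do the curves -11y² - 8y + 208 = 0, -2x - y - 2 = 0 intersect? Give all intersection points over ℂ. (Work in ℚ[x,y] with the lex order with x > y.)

{(15/11, -52/11), (-3, 4)}

Compute a lex Gröbner basis by Buchberger's algorithm.
f_1 = -11y² - 8y + 208, LT = y².
f_2 = -2x - y - 2, LT = x.

S(f_1,f_2): leading monomials are coprime, so the S-polynomial reduces to 0 (Buchberger's first criterion).
Every S-polynomial of the final basis reduces to 0, so we have a Gröbner basis.
Inter-reduce: drop elements whose leading term is divisible by another's, tail-reduce, and make monic.
Reduced Gröbner basis: {x + ½y + 1, y² + 8/11y - 208/11}.

Since the basis is lex-ordered, y² + 8/11y - 208/11 is univariate in y. Its roots are {-52/11, 4}. Back-substituting each root into the other basis elements fixes the other coordinates.
  y = -52/11: the earlier basis element becomes x - 15/11 = 0, giving x = 15/11 — point (15/11, -52/11).
  y = 4: the earlier basis element becomes x + 3 = 0, giving x = -3 — point (-3, 4).
Check: every point annihilates each of the original generators.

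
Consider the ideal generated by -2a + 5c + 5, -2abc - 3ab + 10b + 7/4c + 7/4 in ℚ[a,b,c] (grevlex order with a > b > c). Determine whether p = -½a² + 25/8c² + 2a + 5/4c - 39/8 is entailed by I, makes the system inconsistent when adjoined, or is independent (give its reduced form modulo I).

Adjoining -½a² + 25/8c² + 2a + 5/4c - 39/8 makes the ideal the whole ring: the system is inconsistent.

First compute the reduced Gröbner basis of I by Buchberger's algorithm.
f_1 = -2a + 5c + 5, LT = a.
f_2 = -2abc - 3ab + 10b + 7/4c + 7/4, LT = abc.

S(f_1,f_2): lcm = abc. S = -5/2bc² - 3/2ab - 5/2bc + 5b + ⅞c + ⅞.
  leading term bc²: no divisor's leading term divides it; move -5/2bc² to the remainder.
  leading term ab: subtract (¾b)·f_1 from -3/2ab - 5/2bc + 5b + ⅞c + ⅞ → -25/4bc + 5/4b + ⅞c + ⅞
  leading term bc: no divisor's leading term divides it; move -25/4bc to the remainder.
  leading term b: no divisor's leading term divides it; move 5/4b to the remainder.
  leading term c: no divisor's leading term divides it; move ⅞c to the remainder.
  leading term 1: no divisor's leading term divides it; move ⅞ to the remainder.
  remainder -5/2bc² - 25/4bc + 5/4b + ⅞c + ⅞ ≠ 0; add h_3 = -5/2bc² - 25/4bc + 5/4b + ⅞c + ⅞ to the basis.

The other S-polynomials (S(f_1,h_3), S(f_2,h_3)) all reduce to 0 modulo the current basis, so we have a Gröbner basis.
Inter-reduce: drop elements whose leading term is divisible by another's, tail-reduce, and make monic.
Reduced Gröbner basis: {bc² + 5/2bc - ½b - 7/20c - 7/20, a - 5/2c - 5/2}.
Label its elements g_1 = bc² + 5/2bc - ½b - 7/20c - 7/20, g_2 = a - 5/2c - 5/2.

Reduce p = -½a² + 25/8c² + 2a + 5/4c - 39/8 modulo G:
  leading term a²: subtract (-½a)·g_2 from -½a² + 25/8c² + 2a + 5/4c - 39/8 → -5/4ac + 25/8c² + ¾a + 5/4c - 39/8
  leading term ac: subtract (-5/4c)·g_2 from -5/4ac + 25/8c² + ¾a + 5/4c - 39/8 → ¾a - 15/8c - 39/8
  leading term a: subtract (¾)·g_2 from ¾a - 15/8c - 39/8 → -3
  leading term 1: no divisor's leading term divides it; move -3 to the remainder.
  normal form = -3.
The normal form is nonzero, so p ∉ I. Since p minus its normal form lies in I, I + (p) = I + (r) where r = -3; decide whether this ideal is the whole ring.
Here r = -3 is a nonzero constant, hence a unit: 1 ∈ I + (p), the Gröbner basis of I + (p) is {1}, and the enlarged system has no common solution — adjoining p is inconsistent.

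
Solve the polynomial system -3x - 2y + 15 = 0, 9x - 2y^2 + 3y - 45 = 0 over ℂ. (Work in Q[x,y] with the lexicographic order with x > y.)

Compute a lex Gröbner basis by Buchberger's algorithm.
f_1 = -3x - 2y + 15, LT = x.
f_2 = 9x - 2y^2 + 3y - 45, LT = x.

S(f_1,f_2): lcm = x. S = 2/9y^2 + 1/3y.
  leading term y^2: no divisor's leading term divides it; move 2/9y^2 to the remainder.
  leading term y: no divisor's leading term divides it; move 1/3y to the remainder.
  remainder 2/9y^2 + 1/3y ≠ 0; add h_3 = 2/9y^2 + 1/3y to the basis.

The other S-polynomials (S(f_1,h_3), S(f_2,h_3)) all reduce to 0 modulo the current basis, so we have a Gröbner basis.
Inter-reduce: drop elements whose leading term is divisible by another's, tail-reduce, and make monic.
Reduced Gröbner basis: {x + 2/3y - 5, y^2 + 3/2y}.

The lex basis is triangular: the last element involves only y. Solving y^2 + 3/2y = 0 gives y ∈ {-3/2, 0}; substituting each value into the earlier elements determines the remaining variables.
  y = -3/2: the earlier basis element becomes x - 6 = 0, giving x = 6 — point (6, -3/2).
  y = 0: the earlier basis element becomes x - 5 = 0, giving x = 5 — point (5, 0).
Check: every point annihilates each of the original generators.

{(6, -3/2), (5, 0)}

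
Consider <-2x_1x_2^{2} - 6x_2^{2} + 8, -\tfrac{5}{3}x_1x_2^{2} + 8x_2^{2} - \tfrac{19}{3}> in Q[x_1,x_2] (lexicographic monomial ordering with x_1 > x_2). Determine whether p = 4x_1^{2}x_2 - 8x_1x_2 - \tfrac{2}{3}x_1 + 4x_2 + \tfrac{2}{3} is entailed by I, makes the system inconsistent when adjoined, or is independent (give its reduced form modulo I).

4x_1^{2}x_2 - 8x_1x_2 - \tfrac{2}{3}x_1 + 4x_2 + \tfrac{2}{3} lies in I (it reduces to 0).

First compute the reduced Gröbner basis of I by Buchberger's algorithm.
f_1 = -2x_1x_2^{2} - 6x_2^{2} + 8, LT = x_1x_2^{2}.
f_2 = -\tfrac{5}{3}x_1x_2^{2} + 8x_2^{2} - \tfrac{19}{3}, LT = x_1x_2^{2}.

S(f_1,f_2): lcm = x_1x_2^{2}. S = \tfrac{39}{5}x_2^{2} - \tfrac{39}{5}.
  leading term x_2^{2}: no divisor's leading term divides it; move \tfrac{39}{5}x_2^{2} to the remainder.
  leading term 1: no divisor's leading term divides it; move -\tfrac{39}{5} to the remainder.
  remainder \tfrac{39}{5}x_2^{2} - \tfrac{39}{5} ≠ 0; add h_3 = \tfrac{39}{5}x_2^{2} - \tfrac{39}{5} to the basis.

S(f_1,h_3): lcm = x_1x_2^{2}. S = x_1 + 3x_2^{2} - 4.
  leading term x_1: no divisor's leading term divides it; move x_1 to the remainder.
  leading term x_2^{2}: subtract (\tfrac{5}{13})·h_3 from 3x_2^{2} - 4 → -1
  leading term 1: no divisor's leading term divides it; move -1 to the remainder.
  remainder x_1 - 1 ≠ 0; add h_4 = x_1 - 1 to the basis.

The other S-polynomials (S(f_2,h_3), S(f_1,h_4), S(f_2,h_4), S(h_3,h_4)) all reduce to 0 modulo the current basis, so we have a Gröbner basis.
Inter-reduce: drop elements whose leading term is divisible by another's, tail-reduce, and make monic.
Reduced Gröbner basis: {x_1 - 1, x_2^{2} - 1}.
Label its elements g_1 = x_1 - 1, g_2 = x_2^{2} - 1.

Reduce p = 4x_1^{2}x_2 - 8x_1x_2 - \tfrac{2}{3}x_1 + 4x_2 + \tfrac{2}{3} modulo G:
  leading term x_1^{2}x_2: subtract (4x_1x_2)·g_1 from 4x_1^{2}x_2 - 8x_1x_2 - \tfrac{2}{3}x_1 + 4x_2 + \tfrac{2}{3} → -4x_1x_2 - \tfrac{2}{3}x_1 + 4x_2 + \tfrac{2}{3}
  leading term x_1x_2: subtract (-4x_2)·g_1 from -4x_1x_2 - \tfrac{2}{3}x_1 + 4x_2 + \tfrac{2}{3} → -\tfrac{2}{3}x_1 + \tfrac{2}{3}
  leading term x_1: subtract (-\tfrac{2}{3})·g_1 from -\tfrac{2}{3}x_1 + \tfrac{2}{3} → 0
  normal form = 0.
Since the normal form is 0, p ∈ I.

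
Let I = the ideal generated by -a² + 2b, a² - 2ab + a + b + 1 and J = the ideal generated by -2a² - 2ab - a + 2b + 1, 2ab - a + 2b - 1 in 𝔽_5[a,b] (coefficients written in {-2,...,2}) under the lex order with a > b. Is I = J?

For a fixed monomial order, each ideal has a unique reduced Gröbner basis; comparing bases decides equality.
Buchberger on the first generating set:
f_1 = -a² + 2b, LT = a².
f_2 = a² - 2ab + a + b + 1, LT = a².

S(f_1,f_2): lcm = a². S = 2ab - a + 2b - 1.
  leading term ab: no divisor's leading term divides it; move 2ab to the remainder.
  leading term a: no divisor's leading term divides it; move -a to the remainder.
  leading term b: no divisor's leading term divides it; move 2b to the remainder.
  leading term 1: no divisor's leading term divides it; move -1 to the remainder.
  remainder 2ab - a + 2b - 1 ≠ 0; add g_3 = 2ab - a + 2b - 1 to the basis.

S(f_1,g_3): lcm = a²b. S = -2a² - ab - 2a - 2b².
  leading term a²: subtract (2)·f_1 from -2a² - ab - 2a - 2b² → -ab - 2a - 2b² + b
  leading term ab: subtract (2)·g_3 from -ab - 2a - 2b² + b → -2b² + 2b + 2
  leading term b²: no divisor's leading term divides it; move -2b² to the remainder.
  leading term b: no divisor's leading term divides it; move 2b to the remainder.
  leading term 1: no divisor's leading term divides it; move 2 to the remainder.
  remainder -2b² + 2b + 2 ≠ 0; add g_4 = -2b² + 2b + 2 to the basis.

The other S-polynomials (S(f_2,g_3), S(f_1,g_4), S(f_2,g_4), S(g_3,g_4)) all reduce to 0 modulo the current basis, so we have a Gröbner basis.
Inter-reduce: drop elements whose leading term is divisible by another's, tail-reduce, and make monic.
Reduced Gröbner basis: {a² - 2b, ab + 2a + b + 2, b² - b - 1}.

Buchberger on the second generating set:
h_1 = -2a² - 2ab - a + 2b + 1, LT = a².
h_2 = 2ab - a + 2b - 1, LT = ab.

S(h_1,h_2): lcm = a²b. S = -2a² + ab² + 2ab - 2a - b² + 2b.
  leading term a²: subtract (1)·h_1 from -2a² + ab² + 2ab - 2a - b² + 2b → ab² - ab - a - b² - 1
  leading term ab²: subtract (-2b)·h_2 from ab² - ab - a - b² - 1 → 2ab - a - 2b² - 2b - 1
  leading term ab: subtract (1)·h_2 from 2ab - a - 2b² - 2b - 1 → -2b² + b
  leading term b²: no divisor's leading term divides it; move -2b² to the remainder.
  leading term b: no divisor's leading term divides it; move b to the remainder.
  remainder -2b² + b ≠ 0; add k_3 = -2b² + b to the basis.

The other S-polynomials (S(h_1,k_3), S(h_2,k_3)) all reduce to 0 modulo the current basis, so we have a Gröbner basis.
Inter-reduce: drop elements whose leading term is divisible by another's, tail-reduce, and make monic.
Reduced Gröbner basis: {a² + a - 2b, ab + 2a + b + 2, b² + 2b}.

The bases are distinct; the ideals are different.
The choice of monomial ordering does not affect the verdict — as long as both bases are computed under the same ordering, their equality decides ideal equality.

No, the ideals differ.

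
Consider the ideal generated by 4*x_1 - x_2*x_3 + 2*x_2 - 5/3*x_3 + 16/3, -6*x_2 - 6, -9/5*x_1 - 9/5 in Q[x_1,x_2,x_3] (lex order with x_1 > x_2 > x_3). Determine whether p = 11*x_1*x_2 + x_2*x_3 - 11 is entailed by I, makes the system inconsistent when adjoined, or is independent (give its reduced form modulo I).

First compute the reduced Gröbner basis of I by Buchberger's algorithm.
f_1 = 4*x_1 - x_2*x_3 + 2*x_2 - 5/3*x_3 + 16/3, LT = x_1.
f_2 = -6*x_2 - 6, LT = x_2.
f_3 = -9/5*x_1 - 9/5, LT = x_1.

S(f_1,f_3): lcm = x_1. S = -1/4*x_2*x_3 + 1/2*x_2 - 5/12*x_3 + 1/3.
  leading term x_2*x_3: subtract (1/24*x_3)·f_2 from -1/4*x_2*x_3 + 1/2*x_2 - 5/12*x_3 + 1/3 → 1/2*x_2 - 1/6*x_3 + 1/3
  leading term x_2: subtract (-1/12)·f_2 from 1/2*x_2 - 1/6*x_3 + 1/3 → -1/6*x_3 - 1/6
  leading term x_3: no divisor's leading term divides it; move -1/6*x_3 to the remainder.
  leading term 1: no divisor's leading term divides it; move -1/6 to the remainder.
  remainder -1/6*x_3 - 1/6 ≠ 0; add h_4 = -1/6*x_3 - 1/6 to the basis.

The other S-polynomials (S(f_1,f_2), S(f_2,f_3), S(f_1,h_4), S(f_2,h_4), S(f_3,h_4)) all reduce to 0 modulo the current basis, so we have a Gröbner basis.
Inter-reduce: drop elements whose leading term is divisible by another's, tail-reduce, and make monic.
Reduced Gröbner basis: {x_1 + 1, x_2 + 1, x_3 + 1}.
Label its elements g_1 = x_1 + 1, g_2 = x_2 + 1, g_3 = x_3 + 1.

Reduce p = 11*x_1*x_2 + x_2*x_3 - 11 modulo G:
  leading term x_1*x_2: subtract (11*x_2)·g_1 from 11*x_1*x_2 + x_2*x_3 - 11 → x_2*x_3 - 11*x_2 - 11
  leading term x_2*x_3: subtract (x_3)·g_2 from x_2*x_3 - 11*x_2 - 11 → -11*x_2 - x_3 - 11
  leading term x_2: subtract (-11)·g_2 from -11*x_2 - x_3 - 11 → -x_3
  leading term x_3: subtract (-1)·g_3 from -x_3 → 1
  leading term 1: no divisor's leading term divides it; move 1 to the remainder.
  normal form = 1.
The normal form is nonzero, so p ∉ I. Since p minus its normal form lies in I, I + (p) = I + (r) where r = 1; decide whether this ideal is the whole ring.
Here r = 1 is a nonzero constant, hence a unit: 1 ∈ I + (p), the Gröbner basis of I + (p) is {1}, and the enlarged system has no common solution — adjoining p is inconsistent.

The remainder on division by a Gröbner basis is unique — it is the normal form.

Adjoining 11*x_1*x_2 + x_2*x_3 - 11 makes the ideal the whole ring: the system is inconsistent.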